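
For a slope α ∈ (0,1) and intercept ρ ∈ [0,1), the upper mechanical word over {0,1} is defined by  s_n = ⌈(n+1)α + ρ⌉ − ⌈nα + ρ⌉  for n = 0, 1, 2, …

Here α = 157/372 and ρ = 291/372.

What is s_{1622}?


0

(n+1)α + ρ = (1623·157 + 291) / 372 = 255102/372
nα + ρ     = (1622·157 + 291) / 372 = 254945/372
⌈255102/372⌉ = 686,  ⌈254945/372⌉ = 686
s_{1622} = 686 − 686 = 0


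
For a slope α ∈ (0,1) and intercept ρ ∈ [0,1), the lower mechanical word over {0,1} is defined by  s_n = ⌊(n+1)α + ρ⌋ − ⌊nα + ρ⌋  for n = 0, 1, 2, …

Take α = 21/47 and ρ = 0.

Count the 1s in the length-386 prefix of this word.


#1s = Σ_{n=0}^{385} s_n = Σ_{n=0}^{385} (⌊(n+1)α+ρ⌋ − ⌊nα+ρ⌋)
the sum telescopes: every ⌊nα+ρ⌋ with 0 < n < 386 appears once with + and once with −, leaving ⌊386α+ρ⌋ − ⌊0·α+ρ⌋
386α + ρ = (386·21) / 47 = 8106/47
ρ = 0/47
⌊8106/47⌋ = 172,  ⌊0/47⌋ = 0
#1s = 172 − 0 = 172

172


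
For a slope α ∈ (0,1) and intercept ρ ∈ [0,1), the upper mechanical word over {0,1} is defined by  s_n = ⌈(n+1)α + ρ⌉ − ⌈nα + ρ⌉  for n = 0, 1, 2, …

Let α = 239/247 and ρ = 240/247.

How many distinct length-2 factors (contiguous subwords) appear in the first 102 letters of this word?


3

t_n = ⌈(n·239+240)/247⌉ for n = 0 … 102:
  n=0…9: ⌈240/247⌉=1 ⌈479/247⌉=2 ⌈718/247⌉=3 ⌈957/247⌉=4 ⌈1196/247⌉=5 ⌈1435/247⌉=6 ⌈1674/247⌉=7 ⌈1913/247⌉=8 ⌈2152/247⌉=9 ⌈2391/247⌉=10
  n=10…19: ⌈2630/247⌉=11 ⌈2869/247⌉=12 ⌈3108/247⌉=13 ⌈3347/247⌉=14 ⌈3586/247⌉=15 ⌈3825/247⌉=16 ⌈4064/247⌉=17 ⌈4303/247⌉=18 ⌈4542/247⌉=19 ⌈4781/247⌉=20
  n=20…29: ⌈5020/247⌉=21 ⌈5259/247⌉=22 ⌈5498/247⌉=23 ⌈5737/247⌉=24 ⌈5976/247⌉=25 ⌈6215/247⌉=26 ⌈6454/247⌉=27 ⌈6693/247⌉=28 ⌈6932/247⌉=29 ⌈7171/247⌉=30
  n=30…39: ⌈7410/247⌉=30 ⌈7649/247⌉=31 ⌈7888/247⌉=32 ⌈8127/247⌉=33 ⌈8366/247⌉=34 ⌈8605/247⌉=35 ⌈8844/247⌉=36 ⌈9083/247⌉=37 ⌈9322/247⌉=38 ⌈9561/247⌉=39
  n=40…49: ⌈9800/247⌉=40 ⌈10039/247⌉=41 ⌈10278/247⌉=42 ⌈10517/247⌉=43 ⌈10756/247⌉=44 ⌈10995/247⌉=45 ⌈11234/247⌉=46 ⌈11473/247⌉=47 ⌈11712/247⌉=48 ⌈11951/247⌉=49
  n=50…59: ⌈12190/247⌉=50 ⌈12429/247⌉=51 ⌈12668/247⌉=52 ⌈12907/247⌉=53 ⌈13146/247⌉=54 ⌈13385/247⌉=55 ⌈13624/247⌉=56 ⌈13863/247⌉=57 ⌈14102/247⌉=58 ⌈14341/247⌉=59
  n=60…69: ⌈14580/247⌉=60 ⌈14819/247⌉=60 ⌈15058/247⌉=61 ⌈15297/247⌉=62 ⌈15536/247⌉=63 ⌈15775/247⌉=64 ⌈16014/247⌉=65 ⌈16253/247⌉=66 ⌈16492/247⌉=67 ⌈16731/247⌉=68
  n=70…79: ⌈16970/247⌉=69 ⌈17209/247⌉=70 ⌈17448/247⌉=71 ⌈17687/247⌉=72 ⌈17926/247⌉=73 ⌈18165/247⌉=74 ⌈18404/247⌉=75 ⌈18643/247⌉=76 ⌈18882/247⌉=77 ⌈19121/247⌉=78
  n=80…89: ⌈19360/247⌉=79 ⌈19599/247⌉=80 ⌈19838/247⌉=81 ⌈20077/247⌉=82 ⌈20316/247⌉=83 ⌈20555/247⌉=84 ⌈20794/247⌉=85 ⌈21033/247⌉=86 ⌈21272/247⌉=87 ⌈21511/247⌉=88
  n=90…99: ⌈21750/247⌉=89 ⌈21989/247⌉=90 ⌈22228/247⌉=90 ⌈22467/247⌉=91 ⌈22706/247⌉=92 ⌈22945/247⌉=93 ⌈23184/247⌉=94 ⌈23423/247⌉=95 ⌈23662/247⌉=96 ⌈23901/247⌉=97
  n=100…102: ⌈24140/247⌉=98 ⌈24379/247⌉=99 ⌈24618/247⌉=100
s_n = t_(n+1) − t_n for n = 0 … 101 gives
prefix = 111111111111111111111111111110111111111111111111111111111111011111111111111111111111111111101111111111
slide a length-2 window over [0..1] … [100..101] (101 windows); first occurrence of each distinct factor:
  [  0..  1] 11
  [ 28.. 29] 10
  [ 29.. 30] 01
  (the other 98 windows repeat one of these)
distinct factors: {01, 10, 11}
count = 3  (Sturmian bound for length 2 is 3)


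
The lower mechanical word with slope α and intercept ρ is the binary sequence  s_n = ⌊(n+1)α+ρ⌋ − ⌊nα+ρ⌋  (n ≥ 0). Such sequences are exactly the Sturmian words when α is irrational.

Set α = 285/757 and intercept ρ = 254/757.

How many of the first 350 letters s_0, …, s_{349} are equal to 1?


132

#1s = Σ_{n=0}^{349} s_n = Σ_{n=0}^{349} (⌊(n+1)α+ρ⌋ − ⌊nα+ρ⌋)
the sum telescopes: every ⌊nα+ρ⌋ with 0 < n < 350 appears once with + and once with −, leaving ⌊350α+ρ⌋ − ⌊0·α+ρ⌋
350α + ρ = (350·285 + 254) / 757 = 100004/757
ρ = 254/757
⌊100004/757⌋ = 132,  ⌊254/757⌋ = 0
#1s = 132 − 0 = 132


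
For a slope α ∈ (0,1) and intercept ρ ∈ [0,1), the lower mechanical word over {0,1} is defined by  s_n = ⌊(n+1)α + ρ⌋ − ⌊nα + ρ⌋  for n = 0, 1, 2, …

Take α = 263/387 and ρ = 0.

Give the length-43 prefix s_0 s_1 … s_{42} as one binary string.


n=0: ⌊(1·263)/387⌋ − ⌊(0·263)/387⌋ = ⌊263/387⌋ − ⌊0/387⌋ = 0 − 0 = 0
n=1: ⌊(2·263)/387⌋ − ⌊(1·263)/387⌋ = ⌊526/387⌋ − ⌊263/387⌋ = 1 − 0 = 1
n=2: ⌊(3·263)/387⌋ − ⌊(2·263)/387⌋ = ⌊789/387⌋ − ⌊526/387⌋ = 2 − 1 = 1
n=3: ⌊(4·263)/387⌋ − ⌊(3·263)/387⌋ = ⌊1052/387⌋ − ⌊789/387⌋ = 2 − 2 = 0
n=4: ⌊(5·263)/387⌋ − ⌊(4·263)/387⌋ = ⌊1315/387⌋ − ⌊1052/387⌋ = 3 − 2 = 1
n=5: ⌊(6·263)/387⌋ − ⌊(5·263)/387⌋ = ⌊1578/387⌋ − ⌊1315/387⌋ = 4 − 3 = 1
n=6: ⌊(7·263)/387⌋ − ⌊(6·263)/387⌋ = ⌊1841/387⌋ − ⌊1578/387⌋ = 4 − 4 = 0
n=7: ⌊(8·263)/387⌋ − ⌊(7·263)/387⌋ = ⌊2104/387⌋ − ⌊1841/387⌋ = 5 − 4 = 1
n=8: ⌊(9·263)/387⌋ − ⌊(8·263)/387⌋ = ⌊2367/387⌋ − ⌊2104/387⌋ = 6 − 5 = 1
n=9: ⌊(10·263)/387⌋ − ⌊(9·263)/387⌋ = ⌊2630/387⌋ − ⌊2367/387⌋ = 6 − 6 = 0
n=10: ⌊(11·263)/387⌋ − ⌊(10·263)/387⌋ = ⌊2893/387⌋ − ⌊2630/387⌋ = 7 − 6 = 1
n=11: ⌊(12·263)/387⌋ − ⌊(11·263)/387⌋ = ⌊3156/387⌋ − ⌊2893/387⌋ = 8 − 7 = 1
n=12: ⌊(13·263)/387⌋ − ⌊(12·263)/387⌋ = ⌊3419/387⌋ − ⌊3156/387⌋ = 8 − 8 = 0
n=13: ⌊(14·263)/387⌋ − ⌊(13·263)/387⌋ = ⌊3682/387⌋ − ⌊3419/387⌋ = 9 − 8 = 1
n=14: ⌊(15·263)/387⌋ − ⌊(14·263)/387⌋ = ⌊3945/387⌋ − ⌊3682/387⌋ = 10 − 9 = 1
n=15: ⌊(16·263)/387⌋ − ⌊(15·263)/387⌋ = ⌊4208/387⌋ − ⌊3945/387⌋ = 10 − 10 = 0
n=16: ⌊(17·263)/387⌋ − ⌊(16·263)/387⌋ = ⌊4471/387⌋ − ⌊4208/387⌋ = 11 − 10 = 1
n=17: ⌊(18·263)/387⌋ − ⌊(17·263)/387⌋ = ⌊4734/387⌋ − ⌊4471/387⌋ = 12 − 11 = 1
n=18: ⌊(19·263)/387⌋ − ⌊(18·263)/387⌋ = ⌊4997/387⌋ − ⌊4734/387⌋ = 12 − 12 = 0
n=19: ⌊(20·263)/387⌋ − ⌊(19·263)/387⌋ = ⌊5260/387⌋ − ⌊4997/387⌋ = 13 − 12 = 1
n=20: ⌊(21·263)/387⌋ − ⌊(20·263)/387⌋ = ⌊5523/387⌋ − ⌊5260/387⌋ = 14 − 13 = 1
n=21: ⌊(22·263)/387⌋ − ⌊(21·263)/387⌋ = ⌊5786/387⌋ − ⌊5523/387⌋ = 14 − 14 = 0
n=22: ⌊(23·263)/387⌋ − ⌊(22·263)/387⌋ = ⌊6049/387⌋ − ⌊5786/387⌋ = 15 − 14 = 1
n=23: ⌊(24·263)/387⌋ − ⌊(23·263)/387⌋ = ⌊6312/387⌋ − ⌊6049/387⌋ = 16 − 15 = 1
n=24: ⌊(25·263)/387⌋ − ⌊(24·263)/387⌋ = ⌊6575/387⌋ − ⌊6312/387⌋ = 16 − 16 = 0
n=25: ⌊(26·263)/387⌋ − ⌊(25·263)/387⌋ = ⌊6838/387⌋ − ⌊6575/387⌋ = 17 − 16 = 1
n=26: ⌊(27·263)/387⌋ − ⌊(26·263)/387⌋ = ⌊7101/387⌋ − ⌊6838/387⌋ = 18 − 17 = 1
n=27: ⌊(28·263)/387⌋ − ⌊(27·263)/387⌋ = ⌊7364/387⌋ − ⌊7101/387⌋ = 19 − 18 = 1
n=28: ⌊(29·263)/387⌋ − ⌊(28·263)/387⌋ = ⌊7627/387⌋ − ⌊7364/387⌋ = 19 − 19 = 0
n=29: ⌊(30·263)/387⌋ − ⌊(29·263)/387⌋ = ⌊7890/387⌋ − ⌊7627/387⌋ = 20 − 19 = 1
n=30: ⌊(31·263)/387⌋ − ⌊(30·263)/387⌋ = ⌊8153/387⌋ − ⌊7890/387⌋ = 21 − 20 = 1
n=31: ⌊(32·263)/387⌋ − ⌊(31·263)/387⌋ = ⌊8416/387⌋ − ⌊8153/387⌋ = 21 − 21 = 0
n=32: ⌊(33·263)/387⌋ − ⌊(32·263)/387⌋ = ⌊8679/387⌋ − ⌊8416/387⌋ = 22 − 21 = 1
n=33: ⌊(34·263)/387⌋ − ⌊(33·263)/387⌋ = ⌊8942/387⌋ − ⌊8679/387⌋ = 23 − 22 = 1
n=34: ⌊(35·263)/387⌋ − ⌊(34·263)/387⌋ = ⌊9205/387⌋ − ⌊8942/387⌋ = 23 − 23 = 0
n=35: ⌊(36·263)/387⌋ − ⌊(35·263)/387⌋ = ⌊9468/387⌋ − ⌊9205/387⌋ = 24 − 23 = 1
n=36: ⌊(37·263)/387⌋ − ⌊(36·263)/387⌋ = ⌊9731/387⌋ − ⌊9468/387⌋ = 25 − 24 = 1
n=37: ⌊(38·263)/387⌋ − ⌊(37·263)/387⌋ = ⌊9994/387⌋ − ⌊9731/387⌋ = 25 − 25 = 0
n=38: ⌊(39·263)/387⌋ − ⌊(38·263)/387⌋ = ⌊10257/387⌋ − ⌊9994/387⌋ = 26 − 25 = 1
n=39: ⌊(40·263)/387⌋ − ⌊(39·263)/387⌋ = ⌊10520/387⌋ − ⌊10257/387⌋ = 27 − 26 = 1
n=40: ⌊(41·263)/387⌋ − ⌊(40·263)/387⌋ = ⌊10783/387⌋ − ⌊10520/387⌋ = 27 − 27 = 0
n=41: ⌊(42·263)/387⌋ − ⌊(41·263)/387⌋ = ⌊11046/387⌋ − ⌊10783/387⌋ = 28 − 27 = 1
n=42: ⌊(43·263)/387⌋ − ⌊(42·263)/387⌋ = ⌊11309/387⌋ − ⌊11046/387⌋ = 29 − 28 = 1

0110110110110110110110110111011011011011011


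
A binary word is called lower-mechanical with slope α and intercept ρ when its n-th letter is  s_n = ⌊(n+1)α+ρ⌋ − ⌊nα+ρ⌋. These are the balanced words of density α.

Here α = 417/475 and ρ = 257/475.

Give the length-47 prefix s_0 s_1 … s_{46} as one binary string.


n=0: ⌊(1·417+257)/475⌋ − ⌊(0·417+257)/475⌋ = ⌊674/475⌋ − ⌊257/475⌋ = 1 − 0 = 1
n=1: ⌊(2·417+257)/475⌋ − ⌊(1·417+257)/475⌋ = ⌊1091/475⌋ − ⌊674/475⌋ = 2 − 1 = 1
n=2: ⌊(3·417+257)/475⌋ − ⌊(2·417+257)/475⌋ = ⌊1508/475⌋ − ⌊1091/475⌋ = 3 − 2 = 1
n=3: ⌊(4·417+257)/475⌋ − ⌊(3·417+257)/475⌋ = ⌊1925/475⌋ − ⌊1508/475⌋ = 4 − 3 = 1
n=4: ⌊(5·417+257)/475⌋ − ⌊(4·417+257)/475⌋ = ⌊2342/475⌋ − ⌊1925/475⌋ = 4 − 4 = 0
n=5: ⌊(6·417+257)/475⌋ − ⌊(5·417+257)/475⌋ = ⌊2759/475⌋ − ⌊2342/475⌋ = 5 − 4 = 1
n=6: ⌊(7·417+257)/475⌋ − ⌊(6·417+257)/475⌋ = ⌊3176/475⌋ − ⌊2759/475⌋ = 6 − 5 = 1
n=7: ⌊(8·417+257)/475⌋ − ⌊(7·417+257)/475⌋ = ⌊3593/475⌋ − ⌊3176/475⌋ = 7 − 6 = 1
n=8: ⌊(9·417+257)/475⌋ − ⌊(8·417+257)/475⌋ = ⌊4010/475⌋ − ⌊3593/475⌋ = 8 − 7 = 1
n=9: ⌊(10·417+257)/475⌋ − ⌊(9·417+257)/475⌋ = ⌊4427/475⌋ − ⌊4010/475⌋ = 9 − 8 = 1
n=10: ⌊(11·417+257)/475⌋ − ⌊(10·417+257)/475⌋ = ⌊4844/475⌋ − ⌊4427/475⌋ = 10 − 9 = 1
n=11: ⌊(12·417+257)/475⌋ − ⌊(11·417+257)/475⌋ = ⌊5261/475⌋ − ⌊4844/475⌋ = 11 − 10 = 1
n=12: ⌊(13·417+257)/475⌋ − ⌊(12·417+257)/475⌋ = ⌊5678/475⌋ − ⌊5261/475⌋ = 11 − 11 = 0
n=13: ⌊(14·417+257)/475⌋ − ⌊(13·417+257)/475⌋ = ⌊6095/475⌋ − ⌊5678/475⌋ = 12 − 11 = 1
n=14: ⌊(15·417+257)/475⌋ − ⌊(14·417+257)/475⌋ = ⌊6512/475⌋ − ⌊6095/475⌋ = 13 − 12 = 1
n=15: ⌊(16·417+257)/475⌋ − ⌊(15·417+257)/475⌋ = ⌊6929/475⌋ − ⌊6512/475⌋ = 14 − 13 = 1
n=16: ⌊(17·417+257)/475⌋ − ⌊(16·417+257)/475⌋ = ⌊7346/475⌋ − ⌊6929/475⌋ = 15 − 14 = 1
n=17: ⌊(18·417+257)/475⌋ − ⌊(17·417+257)/475⌋ = ⌊7763/475⌋ − ⌊7346/475⌋ = 16 − 15 = 1
n=18: ⌊(19·417+257)/475⌋ − ⌊(18·417+257)/475⌋ = ⌊8180/475⌋ − ⌊7763/475⌋ = 17 − 16 = 1
n=19: ⌊(20·417+257)/475⌋ − ⌊(19·417+257)/475⌋ = ⌊8597/475⌋ − ⌊8180/475⌋ = 18 − 17 = 1
n=20: ⌊(21·417+257)/475⌋ − ⌊(20·417+257)/475⌋ = ⌊9014/475⌋ − ⌊8597/475⌋ = 18 − 18 = 0
n=21: ⌊(22·417+257)/475⌋ − ⌊(21·417+257)/475⌋ = ⌊9431/475⌋ − ⌊9014/475⌋ = 19 − 18 = 1
n=22: ⌊(23·417+257)/475⌋ − ⌊(22·417+257)/475⌋ = ⌊9848/475⌋ − ⌊9431/475⌋ = 20 − 19 = 1
n=23: ⌊(24·417+257)/475⌋ − ⌊(23·417+257)/475⌋ = ⌊10265/475⌋ − ⌊9848/475⌋ = 21 − 20 = 1
n=24: ⌊(25·417+257)/475⌋ − ⌊(24·417+257)/475⌋ = ⌊10682/475⌋ − ⌊10265/475⌋ = 22 − 21 = 1
n=25: ⌊(26·417+257)/475⌋ − ⌊(25·417+257)/475⌋ = ⌊11099/475⌋ − ⌊10682/475⌋ = 23 − 22 = 1
n=26: ⌊(27·417+257)/475⌋ − ⌊(26·417+257)/475⌋ = ⌊11516/475⌋ − ⌊11099/475⌋ = 24 − 23 = 1
n=27: ⌊(28·417+257)/475⌋ − ⌊(27·417+257)/475⌋ = ⌊11933/475⌋ − ⌊11516/475⌋ = 25 − 24 = 1
n=28: ⌊(29·417+257)/475⌋ − ⌊(28·417+257)/475⌋ = ⌊12350/475⌋ − ⌊11933/475⌋ = 26 − 25 = 1
n=29: ⌊(30·417+257)/475⌋ − ⌊(29·417+257)/475⌋ = ⌊12767/475⌋ − ⌊12350/475⌋ = 26 − 26 = 0
n=30: ⌊(31·417+257)/475⌋ − ⌊(30·417+257)/475⌋ = ⌊13184/475⌋ − ⌊12767/475⌋ = 27 − 26 = 1
n=31: ⌊(32·417+257)/475⌋ − ⌊(31·417+257)/475⌋ = ⌊13601/475⌋ − ⌊13184/475⌋ = 28 − 27 = 1
n=32: ⌊(33·417+257)/475⌋ − ⌊(32·417+257)/475⌋ = ⌊14018/475⌋ − ⌊13601/475⌋ = 29 − 28 = 1
n=33: ⌊(34·417+257)/475⌋ − ⌊(33·417+257)/475⌋ = ⌊14435/475⌋ − ⌊14018/475⌋ = 30 − 29 = 1
n=34: ⌊(35·417+257)/475⌋ − ⌊(34·417+257)/475⌋ = ⌊14852/475⌋ − ⌊14435/475⌋ = 31 − 30 = 1
n=35: ⌊(36·417+257)/475⌋ − ⌊(35·417+257)/475⌋ = ⌊15269/475⌋ − ⌊14852/475⌋ = 32 − 31 = 1
n=36: ⌊(37·417+257)/475⌋ − ⌊(36·417+257)/475⌋ = ⌊15686/475⌋ − ⌊15269/475⌋ = 33 − 32 = 1
n=37: ⌊(38·417+257)/475⌋ − ⌊(37·417+257)/475⌋ = ⌊16103/475⌋ − ⌊15686/475⌋ = 33 − 33 = 0
n=38: ⌊(39·417+257)/475⌋ − ⌊(38·417+257)/475⌋ = ⌊16520/475⌋ − ⌊16103/475⌋ = 34 − 33 = 1
n=39: ⌊(40·417+257)/475⌋ − ⌊(39·417+257)/475⌋ = ⌊16937/475⌋ − ⌊16520/475⌋ = 35 − 34 = 1
n=40: ⌊(41·417+257)/475⌋ − ⌊(40·417+257)/475⌋ = ⌊17354/475⌋ − ⌊16937/475⌋ = 36 − 35 = 1
n=41: ⌊(42·417+257)/475⌋ − ⌊(41·417+257)/475⌋ = ⌊17771/475⌋ − ⌊17354/475⌋ = 37 − 36 = 1
n=42: ⌊(43·417+257)/475⌋ − ⌊(42·417+257)/475⌋ = ⌊18188/475⌋ − ⌊17771/475⌋ = 38 − 37 = 1
n=43: ⌊(44·417+257)/475⌋ − ⌊(43·417+257)/475⌋ = ⌊18605/475⌋ − ⌊18188/475⌋ = 39 − 38 = 1
n=44: ⌊(45·417+257)/475⌋ − ⌊(44·417+257)/475⌋ = ⌊19022/475⌋ − ⌊18605/475⌋ = 40 − 39 = 1
n=45: ⌊(46·417+257)/475⌋ − ⌊(45·417+257)/475⌋ = ⌊19439/475⌋ − ⌊19022/475⌋ = 40 − 40 = 0
n=46: ⌊(47·417+257)/475⌋ − ⌊(46·417+257)/475⌋ = ⌊19856/475⌋ − ⌊19439/475⌋ = 41 − 40 = 1

11110111111101111111011111111011111110111111101


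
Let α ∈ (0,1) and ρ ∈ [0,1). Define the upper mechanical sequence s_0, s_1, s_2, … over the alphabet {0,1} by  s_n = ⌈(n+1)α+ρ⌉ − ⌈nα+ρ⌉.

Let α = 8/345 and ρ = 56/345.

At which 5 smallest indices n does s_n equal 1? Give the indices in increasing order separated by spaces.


36 79 122 165 208

n=0: ⌈64/345⌉−⌈56/345⌉ = 1−1 = 0
n=1: ⌈72/345⌉−⌈64/345⌉ = 1−1 = 0
  …
n=36: ⌈352/345⌉−⌈344/345⌉ = 2−1 = 1  ← one
n=37: ⌈360/345⌉−⌈352/345⌉ = 2−2 = 0
n=38: ⌈368/345⌉−⌈360/345⌉ = 2−2 = 0
  …
n=79: ⌈696/345⌉−⌈688/345⌉ = 3−2 = 1  ← one
n=80: ⌈704/345⌉−⌈696/345⌉ = 3−3 = 0
n=81: ⌈712/345⌉−⌈704/345⌉ = 3−3 = 0
  …
n=122: ⌈1040/345⌉−⌈1032/345⌉ = 4−3 = 1  ← one
n=123: ⌈1048/345⌉−⌈1040/345⌉ = 4−4 = 0
n=124: ⌈1056/345⌉−⌈1048/345⌉ = 4−4 = 0
  …
n=165: ⌈1384/345⌉−⌈1376/345⌉ = 5−4 = 1  ← one
n=166: ⌈1392/345⌉−⌈1384/345⌉ = 5−5 = 0
n=167: ⌈1400/345⌉−⌈1392/345⌉ = 5−5 = 0
  …
n=208: ⌈1728/345⌉−⌈1720/345⌉ = 6−5 = 1  ← one
positions of the first 5 ones: 36 79 122 165 208


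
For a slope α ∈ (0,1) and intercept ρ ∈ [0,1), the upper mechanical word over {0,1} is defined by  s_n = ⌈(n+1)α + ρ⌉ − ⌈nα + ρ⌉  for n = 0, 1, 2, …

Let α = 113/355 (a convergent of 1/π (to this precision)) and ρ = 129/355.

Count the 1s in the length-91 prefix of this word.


#1s = Σ_{n=0}^{90} s_n = Σ_{n=0}^{90} (⌈(n+1)α+ρ⌉ − ⌈nα+ρ⌉)
the sum telescopes: every ⌈nα+ρ⌉ with 0 < n < 91 appears once with + and once with −, leaving ⌈91α+ρ⌉ − ⌈0·α+ρ⌉
91α + ρ = (91·113 + 129) / 355 = 10412/355
ρ = 129/355
⌈10412/355⌉ = 30,  ⌈129/355⌉ = 1
#1s = 30 − 1 = 29

29


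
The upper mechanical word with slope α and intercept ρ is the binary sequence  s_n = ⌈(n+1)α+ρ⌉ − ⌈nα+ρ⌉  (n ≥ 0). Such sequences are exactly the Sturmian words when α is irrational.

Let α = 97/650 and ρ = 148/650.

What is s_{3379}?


(n+1)α + ρ = (3380·97 + 148) / 650 = 328008/650
nα + ρ     = (3379·97 + 148) / 650 = 327911/650
⌈328008/650⌉ = 505,  ⌈327911/650⌉ = 505
s_{3379} = 505 − 505 = 0

0


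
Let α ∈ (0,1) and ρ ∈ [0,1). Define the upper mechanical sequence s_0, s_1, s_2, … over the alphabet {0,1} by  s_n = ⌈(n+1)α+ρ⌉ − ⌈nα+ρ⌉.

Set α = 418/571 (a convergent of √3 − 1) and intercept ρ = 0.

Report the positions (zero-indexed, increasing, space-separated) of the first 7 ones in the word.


n=0: ⌈418/571⌉−⌈0/571⌉ = 1−0 = 1  ← one
n=1: ⌈836/571⌉−⌈418/571⌉ = 2−1 = 1  ← one
n=2: ⌈1254/571⌉−⌈836/571⌉ = 3−2 = 1  ← one
n=3: ⌈1672/571⌉−⌈1254/571⌉ = 3−3 = 0
n=4: ⌈2090/571⌉−⌈1672/571⌉ = 4−3 = 1  ← one
n=5: ⌈2508/571⌉−⌈2090/571⌉ = 5−4 = 1  ← one
n=6: ⌈2926/571⌉−⌈2508/571⌉ = 6−5 = 1  ← one
n=7: ⌈3344/571⌉−⌈2926/571⌉ = 6−6 = 0
n=8: ⌈3762/571⌉−⌈3344/571⌉ = 7−6 = 1  ← one
positions of the first 7 ones: 0 1 2 4 5 6 8

0 1 2 4 5 6 8


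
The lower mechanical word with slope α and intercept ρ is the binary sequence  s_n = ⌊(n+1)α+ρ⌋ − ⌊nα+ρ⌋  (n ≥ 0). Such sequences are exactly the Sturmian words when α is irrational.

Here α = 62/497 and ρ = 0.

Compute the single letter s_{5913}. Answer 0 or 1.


0

(n+1)α + ρ = (5914·62) / 497 = 366668/497
nα + ρ     = (5913·62) / 497 = 366606/497
⌊366668/497⌋ = 737,  ⌊366606/497⌋ = 737
s_{5913} = 737 − 737 = 0


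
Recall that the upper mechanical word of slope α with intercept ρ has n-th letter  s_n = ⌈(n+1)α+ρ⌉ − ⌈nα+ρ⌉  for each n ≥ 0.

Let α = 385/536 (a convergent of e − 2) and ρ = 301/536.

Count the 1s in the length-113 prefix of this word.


81

#1s = Σ_{n=0}^{112} s_n = Σ_{n=0}^{112} (⌈(n+1)α+ρ⌉ − ⌈nα+ρ⌉)
the sum telescopes: every ⌈nα+ρ⌉ with 0 < n < 113 appears once with + and once with −, leaving ⌈113α+ρ⌉ − ⌈0·α+ρ⌉
113α + ρ = (113·385 + 301) / 536 = 43806/536
ρ = 301/536
⌈43806/536⌉ = 82,  ⌈301/536⌉ = 1
#1s = 82 − 1 = 81


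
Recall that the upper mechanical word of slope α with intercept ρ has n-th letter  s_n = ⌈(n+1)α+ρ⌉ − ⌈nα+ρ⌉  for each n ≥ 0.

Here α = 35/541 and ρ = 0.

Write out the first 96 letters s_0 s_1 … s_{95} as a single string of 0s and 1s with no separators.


n=0: ⌈(1·35)/541⌉ − ⌈(0·35)/541⌉ = ⌈35/541⌉ − ⌈0/541⌉ = 1 − 0 = 1
n=1: ⌈(2·35)/541⌉ − ⌈(1·35)/541⌉ = ⌈70/541⌉ − ⌈35/541⌉ = 1 − 1 = 0
n=2: ⌈(3·35)/541⌉ − ⌈(2·35)/541⌉ = ⌈105/541⌉ − ⌈70/541⌉ = 1 − 1 = 0
n=3: ⌈(4·35)/541⌉ − ⌈(3·35)/541⌉ = ⌈140/541⌉ − ⌈105/541⌉ = 1 − 1 = 0
n=4: ⌈(5·35)/541⌉ − ⌈(4·35)/541⌉ = ⌈175/541⌉ − ⌈140/541⌉ = 1 − 1 = 0
n=5: ⌈(6·35)/541⌉ − ⌈(5·35)/541⌉ = ⌈210/541⌉ − ⌈175/541⌉ = 1 − 1 = 0
n=6: ⌈(7·35)/541⌉ − ⌈(6·35)/541⌉ = ⌈245/541⌉ − ⌈210/541⌉ = 1 − 1 = 0
n=7: ⌈(8·35)/541⌉ − ⌈(7·35)/541⌉ = ⌈280/541⌉ − ⌈245/541⌉ = 1 − 1 = 0
n=8: ⌈(9·35)/541⌉ − ⌈(8·35)/541⌉ = ⌈315/541⌉ − ⌈280/541⌉ = 1 − 1 = 0
n=9: ⌈(10·35)/541⌉ − ⌈(9·35)/541⌉ = ⌈350/541⌉ − ⌈315/541⌉ = 1 − 1 = 0
n=10: ⌈(11·35)/541⌉ − ⌈(10·35)/541⌉ = ⌈385/541⌉ − ⌈350/541⌉ = 1 − 1 = 0
n=11: ⌈(12·35)/541⌉ − ⌈(11·35)/541⌉ = ⌈420/541⌉ − ⌈385/541⌉ = 1 − 1 = 0
n=12: ⌈(13·35)/541⌉ − ⌈(12·35)/541⌉ = ⌈455/541⌉ − ⌈420/541⌉ = 1 − 1 = 0
n=13: ⌈(14·35)/541⌉ − ⌈(13·35)/541⌉ = ⌈490/541⌉ − ⌈455/541⌉ = 1 − 1 = 0
n=14: ⌈(15·35)/541⌉ − ⌈(14·35)/541⌉ = ⌈525/541⌉ − ⌈490/541⌉ = 1 − 1 = 0
n=15: ⌈(16·35)/541⌉ − ⌈(15·35)/541⌉ = ⌈560/541⌉ − ⌈525/541⌉ = 2 − 1 = 1
n=16: ⌈(17·35)/541⌉ − ⌈(16·35)/541⌉ = ⌈595/541⌉ − ⌈560/541⌉ = 2 − 2 = 0
n=17: ⌈(18·35)/541⌉ − ⌈(17·35)/541⌉ = ⌈630/541⌉ − ⌈595/541⌉ = 2 − 2 = 0
n=18: ⌈(19·35)/541⌉ − ⌈(18·35)/541⌉ = ⌈665/541⌉ − ⌈630/541⌉ = 2 − 2 = 0
n=19: ⌈(20·35)/541⌉ − ⌈(19·35)/541⌉ = ⌈700/541⌉ − ⌈665/541⌉ = 2 − 2 = 0
n=20: ⌈(21·35)/541⌉ − ⌈(20·35)/541⌉ = ⌈735/541⌉ − ⌈700/541⌉ = 2 − 2 = 0
n=21: ⌈(22·35)/541⌉ − ⌈(21·35)/541⌉ = ⌈770/541⌉ − ⌈735/541⌉ = 2 − 2 = 0
n=22: ⌈(23·35)/541⌉ − ⌈(22·35)/541⌉ = ⌈805/541⌉ − ⌈770/541⌉ = 2 − 2 = 0
n=23: ⌈(24·35)/541⌉ − ⌈(23·35)/541⌉ = ⌈840/541⌉ − ⌈805/541⌉ = 2 − 2 = 0
n=24: ⌈(25·35)/541⌉ − ⌈(24·35)/541⌉ = ⌈875/541⌉ − ⌈840/541⌉ = 2 − 2 = 0
n=25: ⌈(26·35)/541⌉ − ⌈(25·35)/541⌉ = ⌈910/541⌉ − ⌈875/541⌉ = 2 − 2 = 0
n=26: ⌈(27·35)/541⌉ − ⌈(26·35)/541⌉ = ⌈945/541⌉ − ⌈910/541⌉ = 2 − 2 = 0
n=27: ⌈(28·35)/541⌉ − ⌈(27·35)/541⌉ = ⌈980/541⌉ − ⌈945/541⌉ = 2 − 2 = 0
n=28: ⌈(29·35)/541⌉ − ⌈(28·35)/541⌉ = ⌈1015/541⌉ − ⌈980/541⌉ = 2 − 2 = 0
n=29: ⌈(30·35)/541⌉ − ⌈(29·35)/541⌉ = ⌈1050/541⌉ − ⌈1015/541⌉ = 2 − 2 = 0
n=30: ⌈(31·35)/541⌉ − ⌈(30·35)/541⌉ = ⌈1085/541⌉ − ⌈1050/541⌉ = 3 − 2 = 1
n=31: ⌈(32·35)/541⌉ − ⌈(31·35)/541⌉ = ⌈1120/541⌉ − ⌈1085/541⌉ = 3 − 3 = 0
n=32: ⌈(33·35)/541⌉ − ⌈(32·35)/541⌉ = ⌈1155/541⌉ − ⌈1120/541⌉ = 3 − 3 = 0
n=33: ⌈(34·35)/541⌉ − ⌈(33·35)/541⌉ = ⌈1190/541⌉ − ⌈1155/541⌉ = 3 − 3 = 0
n=34: ⌈(35·35)/541⌉ − ⌈(34·35)/541⌉ = ⌈1225/541⌉ − ⌈1190/541⌉ = 3 − 3 = 0
n=35: ⌈(36·35)/541⌉ − ⌈(35·35)/541⌉ = ⌈1260/541⌉ − ⌈1225/541⌉ = 3 − 3 = 0
n=36: ⌈(37·35)/541⌉ − ⌈(36·35)/541⌉ = ⌈1295/541⌉ − ⌈1260/541⌉ = 3 − 3 = 0
n=37: ⌈(38·35)/541⌉ − ⌈(37·35)/541⌉ = ⌈1330/541⌉ − ⌈1295/541⌉ = 3 − 3 = 0
n=38: ⌈(39·35)/541⌉ − ⌈(38·35)/541⌉ = ⌈1365/541⌉ − ⌈1330/541⌉ = 3 − 3 = 0
n=39: ⌈(40·35)/541⌉ − ⌈(39·35)/541⌉ = ⌈1400/541⌉ − ⌈1365/541⌉ = 3 − 3 = 0
n=40: ⌈(41·35)/541⌉ − ⌈(40·35)/541⌉ = ⌈1435/541⌉ − ⌈1400/541⌉ = 3 − 3 = 0
n=41: ⌈(42·35)/541⌉ − ⌈(41·35)/541⌉ = ⌈1470/541⌉ − ⌈1435/541⌉ = 3 − 3 = 0
n=42: ⌈(43·35)/541⌉ − ⌈(42·35)/541⌉ = ⌈1505/541⌉ − ⌈1470/541⌉ = 3 − 3 = 0
n=43: ⌈(44·35)/541⌉ − ⌈(43·35)/541⌉ = ⌈1540/541⌉ − ⌈1505/541⌉ = 3 − 3 = 0
n=44: ⌈(45·35)/541⌉ − ⌈(44·35)/541⌉ = ⌈1575/541⌉ − ⌈1540/541⌉ = 3 − 3 = 0
n=45: ⌈(46·35)/541⌉ − ⌈(45·35)/541⌉ = ⌈1610/541⌉ − ⌈1575/541⌉ = 3 − 3 = 0
n=46: ⌈(47·35)/541⌉ − ⌈(46·35)/541⌉ = ⌈1645/541⌉ − ⌈1610/541⌉ = 4 − 3 = 1
n=47: ⌈(48·35)/541⌉ − ⌈(47·35)/541⌉ = ⌈1680/541⌉ − ⌈1645/541⌉ = 4 − 4 = 0
n=48: ⌈(49·35)/541⌉ − ⌈(48·35)/541⌉ = ⌈1715/541⌉ − ⌈1680/541⌉ = 4 − 4 = 0
n=49: ⌈(50·35)/541⌉ − ⌈(49·35)/541⌉ = ⌈1750/541⌉ − ⌈1715/541⌉ = 4 − 4 = 0
n=50: ⌈(51·35)/541⌉ − ⌈(50·35)/541⌉ = ⌈1785/541⌉ − ⌈1750/541⌉ = 4 − 4 = 0
n=51: ⌈(52·35)/541⌉ − ⌈(51·35)/541⌉ = ⌈1820/541⌉ − ⌈1785/541⌉ = 4 − 4 = 0
n=52: ⌈(53·35)/541⌉ − ⌈(52·35)/541⌉ = ⌈1855/541⌉ − ⌈1820/541⌉ = 4 − 4 = 0
n=53: ⌈(54·35)/541⌉ − ⌈(53·35)/541⌉ = ⌈1890/541⌉ − ⌈1855/541⌉ = 4 − 4 = 0
n=54: ⌈(55·35)/541⌉ − ⌈(54·35)/541⌉ = ⌈1925/541⌉ − ⌈1890/541⌉ = 4 − 4 = 0
n=55: ⌈(56·35)/541⌉ − ⌈(55·35)/541⌉ = ⌈1960/541⌉ − ⌈1925/541⌉ = 4 − 4 = 0
n=56: ⌈(57·35)/541⌉ − ⌈(56·35)/541⌉ = ⌈1995/541⌉ − ⌈1960/541⌉ = 4 − 4 = 0
n=57: ⌈(58·35)/541⌉ − ⌈(57·35)/541⌉ = ⌈2030/541⌉ − ⌈1995/541⌉ = 4 − 4 = 0
n=58: ⌈(59·35)/541⌉ − ⌈(58·35)/541⌉ = ⌈2065/541⌉ − ⌈2030/541⌉ = 4 − 4 = 0
n=59: ⌈(60·35)/541⌉ − ⌈(59·35)/541⌉ = ⌈2100/541⌉ − ⌈2065/541⌉ = 4 − 4 = 0
n=60: ⌈(61·35)/541⌉ − ⌈(60·35)/541⌉ = ⌈2135/541⌉ − ⌈2100/541⌉ = 4 − 4 = 0
n=61: ⌈(62·35)/541⌉ − ⌈(61·35)/541⌉ = ⌈2170/541⌉ − ⌈2135/541⌉ = 5 − 4 = 1
n=62: ⌈(63·35)/541⌉ − ⌈(62·35)/541⌉ = ⌈2205/541⌉ − ⌈2170/541⌉ = 5 − 5 = 0
n=63: ⌈(64·35)/541⌉ − ⌈(63·35)/541⌉ = ⌈2240/541⌉ − ⌈2205/541⌉ = 5 − 5 = 0
n=64: ⌈(65·35)/541⌉ − ⌈(64·35)/541⌉ = ⌈2275/541⌉ − ⌈2240/541⌉ = 5 − 5 = 0
n=65: ⌈(66·35)/541⌉ − ⌈(65·35)/541⌉ = ⌈2310/541⌉ − ⌈2275/541⌉ = 5 − 5 = 0
n=66: ⌈(67·35)/541⌉ − ⌈(66·35)/541⌉ = ⌈2345/541⌉ − ⌈2310/541⌉ = 5 − 5 = 0
n=67: ⌈(68·35)/541⌉ − ⌈(67·35)/541⌉ = ⌈2380/541⌉ − ⌈2345/541⌉ = 5 − 5 = 0
n=68: ⌈(69·35)/541⌉ − ⌈(68·35)/541⌉ = ⌈2415/541⌉ − ⌈2380/541⌉ = 5 − 5 = 0
n=69: ⌈(70·35)/541⌉ − ⌈(69·35)/541⌉ = ⌈2450/541⌉ − ⌈2415/541⌉ = 5 − 5 = 0
n=70: ⌈(71·35)/541⌉ − ⌈(70·35)/541⌉ = ⌈2485/541⌉ − ⌈2450/541⌉ = 5 − 5 = 0
n=71: ⌈(72·35)/541⌉ − ⌈(71·35)/541⌉ = ⌈2520/541⌉ − ⌈2485/541⌉ = 5 − 5 = 0
n=72: ⌈(73·35)/541⌉ − ⌈(72·35)/541⌉ = ⌈2555/541⌉ − ⌈2520/541⌉ = 5 − 5 = 0
n=73: ⌈(74·35)/541⌉ − ⌈(73·35)/541⌉ = ⌈2590/541⌉ − ⌈2555/541⌉ = 5 − 5 = 0
n=74: ⌈(75·35)/541⌉ − ⌈(74·35)/541⌉ = ⌈2625/541⌉ − ⌈2590/541⌉ = 5 − 5 = 0
n=75: ⌈(76·35)/541⌉ − ⌈(75·35)/541⌉ = ⌈2660/541⌉ − ⌈2625/541⌉ = 5 − 5 = 0
n=76: ⌈(77·35)/541⌉ − ⌈(76·35)/541⌉ = ⌈2695/541⌉ − ⌈2660/541⌉ = 5 − 5 = 0
n=77: ⌈(78·35)/541⌉ − ⌈(77·35)/541⌉ = ⌈2730/541⌉ − ⌈2695/541⌉ = 6 − 5 = 1
n=78: ⌈(79·35)/541⌉ − ⌈(78·35)/541⌉ = ⌈2765/541⌉ − ⌈2730/541⌉ = 6 − 6 = 0
n=79: ⌈(80·35)/541⌉ − ⌈(79·35)/541⌉ = ⌈2800/541⌉ − ⌈2765/541⌉ = 6 − 6 = 0
n=80: ⌈(81·35)/541⌉ − ⌈(80·35)/541⌉ = ⌈2835/541⌉ − ⌈2800/541⌉ = 6 − 6 = 0
n=81: ⌈(82·35)/541⌉ − ⌈(81·35)/541⌉ = ⌈2870/541⌉ − ⌈2835/541⌉ = 6 − 6 = 0
n=82: ⌈(83·35)/541⌉ − ⌈(82·35)/541⌉ = ⌈2905/541⌉ − ⌈2870/541⌉ = 6 − 6 = 0
n=83: ⌈(84·35)/541⌉ − ⌈(83·35)/541⌉ = ⌈2940/541⌉ − ⌈2905/541⌉ = 6 − 6 = 0
n=84: ⌈(85·35)/541⌉ − ⌈(84·35)/541⌉ = ⌈2975/541⌉ − ⌈2940/541⌉ = 6 − 6 = 0
n=85: ⌈(86·35)/541⌉ − ⌈(85·35)/541⌉ = ⌈3010/541⌉ − ⌈2975/541⌉ = 6 − 6 = 0
n=86: ⌈(87·35)/541⌉ − ⌈(86·35)/541⌉ = ⌈3045/541⌉ − ⌈3010/541⌉ = 6 − 6 = 0
n=87: ⌈(88·35)/541⌉ − ⌈(87·35)/541⌉ = ⌈3080/541⌉ − ⌈3045/541⌉ = 6 − 6 = 0
n=88: ⌈(89·35)/541⌉ − ⌈(88·35)/541⌉ = ⌈3115/541⌉ − ⌈3080/541⌉ = 6 − 6 = 0
n=89: ⌈(90·35)/541⌉ − ⌈(89·35)/541⌉ = ⌈3150/541⌉ − ⌈3115/541⌉ = 6 − 6 = 0
n=90: ⌈(91·35)/541⌉ − ⌈(90·35)/541⌉ = ⌈3185/541⌉ − ⌈3150/541⌉ = 6 − 6 = 0
n=91: ⌈(92·35)/541⌉ − ⌈(91·35)/541⌉ = ⌈3220/541⌉ − ⌈3185/541⌉ = 6 − 6 = 0
n=92: ⌈(93·35)/541⌉ − ⌈(92·35)/541⌉ = ⌈3255/541⌉ − ⌈3220/541⌉ = 7 − 6 = 1
n=93: ⌈(94·35)/541⌉ − ⌈(93·35)/541⌉ = ⌈3290/541⌉ − ⌈3255/541⌉ = 7 − 7 = 0
n=94: ⌈(95·35)/541⌉ − ⌈(94·35)/541⌉ = ⌈3325/541⌉ − ⌈3290/541⌉ = 7 − 7 = 0
n=95: ⌈(96·35)/541⌉ − ⌈(95·35)/541⌉ = ⌈3360/541⌉ − ⌈3325/541⌉ = 7 − 7 = 0

100000000000000100000000000000100000000000000010000000000000010000000000000001000000000000001000


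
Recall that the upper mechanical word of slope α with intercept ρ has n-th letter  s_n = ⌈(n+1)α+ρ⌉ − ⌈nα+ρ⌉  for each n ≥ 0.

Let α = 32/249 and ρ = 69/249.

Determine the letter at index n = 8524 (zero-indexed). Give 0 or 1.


(n+1)α + ρ = (8525·32 + 69) / 249 = 272869/249
nα + ρ     = (8524·32 + 69) / 249 = 272837/249
⌈272869/249⌉ = 1096,  ⌈272837/249⌉ = 1096
s_{8524} = 1096 − 1096 = 0

0


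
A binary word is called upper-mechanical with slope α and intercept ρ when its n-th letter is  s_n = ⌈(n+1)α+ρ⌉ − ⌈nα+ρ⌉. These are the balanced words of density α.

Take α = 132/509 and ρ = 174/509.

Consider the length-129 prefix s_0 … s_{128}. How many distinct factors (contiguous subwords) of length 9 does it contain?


10

t_n = ⌈(n·132+174)/509⌉ for n = 0 … 129:
  n=0…9: ⌈174/509⌉=1 ⌈306/509⌉=1 ⌈438/509⌉=1 ⌈570/509⌉=2 ⌈702/509⌉=2 ⌈834/509⌉=2 ⌈966/509⌉=2 ⌈1098/509⌉=3 ⌈1230/509⌉=3 ⌈1362/509⌉=3
  n=10…19: ⌈1494/509⌉=3 ⌈1626/509⌉=4 ⌈1758/509⌉=4 ⌈1890/509⌉=4 ⌈2022/509⌉=4 ⌈2154/509⌉=5 ⌈2286/509⌉=5 ⌈2418/509⌉=5 ⌈2550/509⌉=6 ⌈2682/509⌉=6
  n=20…29: ⌈2814/509⌉=6 ⌈2946/509⌉=6 ⌈3078/509⌉=7 ⌈3210/509⌉=7 ⌈3342/509⌉=7 ⌈3474/509⌉=7 ⌈3606/509⌉=8 ⌈3738/509⌉=8 ⌈3870/509⌉=8 ⌈4002/509⌉=8
  n=30…39: ⌈4134/509⌉=9 ⌈4266/509⌉=9 ⌈4398/509⌉=9 ⌈4530/509⌉=9 ⌈4662/509⌉=10 ⌈4794/509⌉=10 ⌈4926/509⌉=10 ⌈5058/509⌉=10 ⌈5190/509⌉=11 ⌈5322/509⌉=11
  n=40…49: ⌈5454/509⌉=11 ⌈5586/509⌉=11 ⌈5718/509⌉=12 ⌈5850/509⌉=12 ⌈5982/509⌉=12 ⌈6114/509⌉=13 ⌈6246/509⌉=13 ⌈6378/509⌉=13 ⌈6510/509⌉=13 ⌈6642/509⌉=14
  n=50…59: ⌈6774/509⌉=14 ⌈6906/509⌉=14 ⌈7038/509⌉=14 ⌈7170/509⌉=15 ⌈7302/509⌉=15 ⌈7434/509⌉=15 ⌈7566/509⌉=15 ⌈7698/509⌉=16 ⌈7830/509⌉=16 ⌈7962/509⌉=16
  n=60…69: ⌈8094/509⌉=16 ⌈8226/509⌉=17 ⌈8358/509⌉=17 ⌈8490/509⌉=17 ⌈8622/509⌉=17 ⌈8754/509⌉=18 ⌈8886/509⌉=18 ⌈9018/509⌉=18 ⌈9150/509⌉=18 ⌈9282/509⌉=19
  n=70…79: ⌈9414/509⌉=19 ⌈9546/509⌉=19 ⌈9678/509⌉=20 ⌈9810/509⌉=20 ⌈9942/509⌉=20 ⌈10074/509⌉=20 ⌈10206/509⌉=21 ⌈10338/509⌉=21 ⌈10470/509⌉=21 ⌈10602/509⌉=21
  n=80…89: ⌈10734/509⌉=22 ⌈10866/509⌉=22 ⌈10998/509⌉=22 ⌈11130/509⌉=22 ⌈11262/509⌉=23 ⌈11394/509⌉=23 ⌈11526/509⌉=23 ⌈11658/509⌉=23 ⌈11790/509⌉=24 ⌈11922/509⌉=24
  n=90…99: ⌈12054/509⌉=24 ⌈12186/509⌉=24 ⌈12318/509⌉=25 ⌈12450/509⌉=25 ⌈12582/509⌉=25 ⌈12714/509⌉=25 ⌈12846/509⌉=26 ⌈12978/509⌉=26 ⌈13110/509⌉=26 ⌈13242/509⌉=27
  n=100…109: ⌈13374/509⌉=27 ⌈13506/509⌉=27 ⌈13638/509⌉=27 ⌈13770/509⌉=28 ⌈13902/509⌉=28 ⌈14034/509⌉=28 ⌈14166/509⌉=28 ⌈14298/509⌉=29 ⌈14430/509⌉=29 ⌈14562/509⌉=29
  n=110…119: ⌈14694/509⌉=29 ⌈14826/509⌉=30 ⌈14958/509⌉=30 ⌈15090/509⌉=30 ⌈15222/509⌉=30 ⌈15354/509⌉=31 ⌈15486/509⌉=31 ⌈15618/509⌉=31 ⌈15750/509⌉=31 ⌈15882/509⌉=32
  n=120…129: ⌈16014/509⌉=32 ⌈16146/509⌉=32 ⌈16278/509⌉=32 ⌈16410/509⌉=33 ⌈16542/509⌉=33 ⌈16674/509⌉=33 ⌈16806/509⌉=34 ⌈16938/509⌉=34 ⌈17070/509⌉=34 ⌈17202/509⌉=34
s_n = t_(n+1) − t_n for n = 0 … 128 gives
prefix = 001000100010001001000100010001000100010001001000100010001000100010001001000100010001000100010001001000100010001000100010001001000
slide a length-9 window over [0..8] … [120..128] (121 windows); first occurrence of each distinct factor:
  [  0..  8] 001000100
  [  1..  9] 010001000
  [  2.. 10] 100010001
  [  3.. 11] 000100010
  [  9.. 17] 010001001
  [ 10.. 18] 100010010
  [ 11.. 19] 000100100
  [ 12.. 20] 001001000
  [ 13.. 21] 010010001
  [ 14.. 22] 100100010
  (the other 111 windows repeat one of these)
distinct factors: {000100010, 000100100, 001000100, 001001000, 010001000, 010001001, 010010001, 100010001, 100010010, 100100010}
count = 10  (Sturmian bound for length 9 is 10)


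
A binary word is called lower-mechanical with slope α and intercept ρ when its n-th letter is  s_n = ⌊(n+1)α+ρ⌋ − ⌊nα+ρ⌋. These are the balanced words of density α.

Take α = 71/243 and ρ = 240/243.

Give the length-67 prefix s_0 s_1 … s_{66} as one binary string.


1001001000100100010010010001001000100100010010010001001000100100010

n=0: ⌊(1·71+240)/243⌋ − ⌊(0·71+240)/243⌋ = ⌊311/243⌋ − ⌊240/243⌋ = 1 − 0 = 1
n=1: ⌊(2·71+240)/243⌋ − ⌊(1·71+240)/243⌋ = ⌊382/243⌋ − ⌊311/243⌋ = 1 − 1 = 0
n=2: ⌊(3·71+240)/243⌋ − ⌊(2·71+240)/243⌋ = ⌊453/243⌋ − ⌊382/243⌋ = 1 − 1 = 0
n=3: ⌊(4·71+240)/243⌋ − ⌊(3·71+240)/243⌋ = ⌊524/243⌋ − ⌊453/243⌋ = 2 − 1 = 1
n=4: ⌊(5·71+240)/243⌋ − ⌊(4·71+240)/243⌋ = ⌊595/243⌋ − ⌊524/243⌋ = 2 − 2 = 0
n=5: ⌊(6·71+240)/243⌋ − ⌊(5·71+240)/243⌋ = ⌊666/243⌋ − ⌊595/243⌋ = 2 − 2 = 0
n=6: ⌊(7·71+240)/243⌋ − ⌊(6·71+240)/243⌋ = ⌊737/243⌋ − ⌊666/243⌋ = 3 − 2 = 1
n=7: ⌊(8·71+240)/243⌋ − ⌊(7·71+240)/243⌋ = ⌊808/243⌋ − ⌊737/243⌋ = 3 − 3 = 0
n=8: ⌊(9·71+240)/243⌋ − ⌊(8·71+240)/243⌋ = ⌊879/243⌋ − ⌊808/243⌋ = 3 − 3 = 0
n=9: ⌊(10·71+240)/243⌋ − ⌊(9·71+240)/243⌋ = ⌊950/243⌋ − ⌊879/243⌋ = 3 − 3 = 0
n=10: ⌊(11·71+240)/243⌋ − ⌊(10·71+240)/243⌋ = ⌊1021/243⌋ − ⌊950/243⌋ = 4 − 3 = 1
n=11: ⌊(12·71+240)/243⌋ − ⌊(11·71+240)/243⌋ = ⌊1092/243⌋ − ⌊1021/243⌋ = 4 − 4 = 0
n=12: ⌊(13·71+240)/243⌋ − ⌊(12·71+240)/243⌋ = ⌊1163/243⌋ − ⌊1092/243⌋ = 4 − 4 = 0
n=13: ⌊(14·71+240)/243⌋ − ⌊(13·71+240)/243⌋ = ⌊1234/243⌋ − ⌊1163/243⌋ = 5 − 4 = 1
n=14: ⌊(15·71+240)/243⌋ − ⌊(14·71+240)/243⌋ = ⌊1305/243⌋ − ⌊1234/243⌋ = 5 − 5 = 0
n=15: ⌊(16·71+240)/243⌋ − ⌊(15·71+240)/243⌋ = ⌊1376/243⌋ − ⌊1305/243⌋ = 5 − 5 = 0
n=16: ⌊(17·71+240)/243⌋ − ⌊(16·71+240)/243⌋ = ⌊1447/243⌋ − ⌊1376/243⌋ = 5 − 5 = 0
n=17: ⌊(18·71+240)/243⌋ − ⌊(17·71+240)/243⌋ = ⌊1518/243⌋ − ⌊1447/243⌋ = 6 − 5 = 1
n=18: ⌊(19·71+240)/243⌋ − ⌊(18·71+240)/243⌋ = ⌊1589/243⌋ − ⌊1518/243⌋ = 6 − 6 = 0
n=19: ⌊(20·71+240)/243⌋ − ⌊(19·71+240)/243⌋ = ⌊1660/243⌋ − ⌊1589/243⌋ = 6 − 6 = 0
n=20: ⌊(21·71+240)/243⌋ − ⌊(20·71+240)/243⌋ = ⌊1731/243⌋ − ⌊1660/243⌋ = 7 − 6 = 1
n=21: ⌊(22·71+240)/243⌋ − ⌊(21·71+240)/243⌋ = ⌊1802/243⌋ − ⌊1731/243⌋ = 7 − 7 = 0
n=22: ⌊(23·71+240)/243⌋ − ⌊(22·71+240)/243⌋ = ⌊1873/243⌋ − ⌊1802/243⌋ = 7 − 7 = 0
n=23: ⌊(24·71+240)/243⌋ − ⌊(23·71+240)/243⌋ = ⌊1944/243⌋ − ⌊1873/243⌋ = 8 − 7 = 1
n=24: ⌊(25·71+240)/243⌋ − ⌊(24·71+240)/243⌋ = ⌊2015/243⌋ − ⌊1944/243⌋ = 8 − 8 = 0
n=25: ⌊(26·71+240)/243⌋ − ⌊(25·71+240)/243⌋ = ⌊2086/243⌋ − ⌊2015/243⌋ = 8 − 8 = 0
n=26: ⌊(27·71+240)/243⌋ − ⌊(26·71+240)/243⌋ = ⌊2157/243⌋ − ⌊2086/243⌋ = 8 − 8 = 0
n=27: ⌊(28·71+240)/243⌋ − ⌊(27·71+240)/243⌋ = ⌊2228/243⌋ − ⌊2157/243⌋ = 9 − 8 = 1
n=28: ⌊(29·71+240)/243⌋ − ⌊(28·71+240)/243⌋ = ⌊2299/243⌋ − ⌊2228/243⌋ = 9 − 9 = 0
n=29: ⌊(30·71+240)/243⌋ − ⌊(29·71+240)/243⌋ = ⌊2370/243⌋ − ⌊2299/243⌋ = 9 − 9 = 0
n=30: ⌊(31·71+240)/243⌋ − ⌊(30·71+240)/243⌋ = ⌊2441/243⌋ − ⌊2370/243⌋ = 10 − 9 = 1
n=31: ⌊(32·71+240)/243⌋ − ⌊(31·71+240)/243⌋ = ⌊2512/243⌋ − ⌊2441/243⌋ = 10 − 10 = 0
n=32: ⌊(33·71+240)/243⌋ − ⌊(32·71+240)/243⌋ = ⌊2583/243⌋ − ⌊2512/243⌋ = 10 − 10 = 0
n=33: ⌊(34·71+240)/243⌋ − ⌊(33·71+240)/243⌋ = ⌊2654/243⌋ − ⌊2583/243⌋ = 10 − 10 = 0
n=34: ⌊(35·71+240)/243⌋ − ⌊(34·71+240)/243⌋ = ⌊2725/243⌋ − ⌊2654/243⌋ = 11 − 10 = 1
n=35: ⌊(36·71+240)/243⌋ − ⌊(35·71+240)/243⌋ = ⌊2796/243⌋ − ⌊2725/243⌋ = 11 − 11 = 0
n=36: ⌊(37·71+240)/243⌋ − ⌊(36·71+240)/243⌋ = ⌊2867/243⌋ − ⌊2796/243⌋ = 11 − 11 = 0
n=37: ⌊(38·71+240)/243⌋ − ⌊(37·71+240)/243⌋ = ⌊2938/243⌋ − ⌊2867/243⌋ = 12 − 11 = 1
n=38: ⌊(39·71+240)/243⌋ − ⌊(38·71+240)/243⌋ = ⌊3009/243⌋ − ⌊2938/243⌋ = 12 − 12 = 0
n=39: ⌊(40·71+240)/243⌋ − ⌊(39·71+240)/243⌋ = ⌊3080/243⌋ − ⌊3009/243⌋ = 12 − 12 = 0
n=40: ⌊(41·71+240)/243⌋ − ⌊(40·71+240)/243⌋ = ⌊3151/243⌋ − ⌊3080/243⌋ = 12 − 12 = 0
n=41: ⌊(42·71+240)/243⌋ − ⌊(41·71+240)/243⌋ = ⌊3222/243⌋ − ⌊3151/243⌋ = 13 − 12 = 1
n=42: ⌊(43·71+240)/243⌋ − ⌊(42·71+240)/243⌋ = ⌊3293/243⌋ − ⌊3222/243⌋ = 13 − 13 = 0
n=43: ⌊(44·71+240)/243⌋ − ⌊(43·71+240)/243⌋ = ⌊3364/243⌋ − ⌊3293/243⌋ = 13 − 13 = 0
n=44: ⌊(45·71+240)/243⌋ − ⌊(44·71+240)/243⌋ = ⌊3435/243⌋ − ⌊3364/243⌋ = 14 − 13 = 1
n=45: ⌊(46·71+240)/243⌋ − ⌊(45·71+240)/243⌋ = ⌊3506/243⌋ − ⌊3435/243⌋ = 14 − 14 = 0
n=46: ⌊(47·71+240)/243⌋ − ⌊(46·71+240)/243⌋ = ⌊3577/243⌋ − ⌊3506/243⌋ = 14 − 14 = 0
n=47: ⌊(48·71+240)/243⌋ − ⌊(47·71+240)/243⌋ = ⌊3648/243⌋ − ⌊3577/243⌋ = 15 − 14 = 1
n=48: ⌊(49·71+240)/243⌋ − ⌊(48·71+240)/243⌋ = ⌊3719/243⌋ − ⌊3648/243⌋ = 15 − 15 = 0
n=49: ⌊(50·71+240)/243⌋ − ⌊(49·71+240)/243⌋ = ⌊3790/243⌋ − ⌊3719/243⌋ = 15 − 15 = 0
n=50: ⌊(51·71+240)/243⌋ − ⌊(50·71+240)/243⌋ = ⌊3861/243⌋ − ⌊3790/243⌋ = 15 − 15 = 0
n=51: ⌊(52·71+240)/243⌋ − ⌊(51·71+240)/243⌋ = ⌊3932/243⌋ − ⌊3861/243⌋ = 16 − 15 = 1
n=52: ⌊(53·71+240)/243⌋ − ⌊(52·71+240)/243⌋ = ⌊4003/243⌋ − ⌊3932/243⌋ = 16 − 16 = 0
n=53: ⌊(54·71+240)/243⌋ − ⌊(53·71+240)/243⌋ = ⌊4074/243⌋ − ⌊4003/243⌋ = 16 − 16 = 0
n=54: ⌊(55·71+240)/243⌋ − ⌊(54·71+240)/243⌋ = ⌊4145/243⌋ − ⌊4074/243⌋ = 17 − 16 = 1
n=55: ⌊(56·71+240)/243⌋ − ⌊(55·71+240)/243⌋ = ⌊4216/243⌋ − ⌊4145/243⌋ = 17 − 17 = 0
n=56: ⌊(57·71+240)/243⌋ − ⌊(56·71+240)/243⌋ = ⌊4287/243⌋ − ⌊4216/243⌋ = 17 − 17 = 0
n=57: ⌊(58·71+240)/243⌋ − ⌊(57·71+240)/243⌋ = ⌊4358/243⌋ − ⌊4287/243⌋ = 17 − 17 = 0
n=58: ⌊(59·71+240)/243⌋ − ⌊(58·71+240)/243⌋ = ⌊4429/243⌋ − ⌊4358/243⌋ = 18 − 17 = 1
n=59: ⌊(60·71+240)/243⌋ − ⌊(59·71+240)/243⌋ = ⌊4500/243⌋ − ⌊4429/243⌋ = 18 − 18 = 0
n=60: ⌊(61·71+240)/243⌋ − ⌊(60·71+240)/243⌋ = ⌊4571/243⌋ − ⌊4500/243⌋ = 18 − 18 = 0
n=61: ⌊(62·71+240)/243⌋ − ⌊(61·71+240)/243⌋ = ⌊4642/243⌋ − ⌊4571/243⌋ = 19 − 18 = 1
n=62: ⌊(63·71+240)/243⌋ − ⌊(62·71+240)/243⌋ = ⌊4713/243⌋ − ⌊4642/243⌋ = 19 − 19 = 0
n=63: ⌊(64·71+240)/243⌋ − ⌊(63·71+240)/243⌋ = ⌊4784/243⌋ − ⌊4713/243⌋ = 19 − 19 = 0
n=64: ⌊(65·71+240)/243⌋ − ⌊(64·71+240)/243⌋ = ⌊4855/243⌋ − ⌊4784/243⌋ = 19 − 19 = 0
n=65: ⌊(66·71+240)/243⌋ − ⌊(65·71+240)/243⌋ = ⌊4926/243⌋ − ⌊4855/243⌋ = 20 − 19 = 1
n=66: ⌊(67·71+240)/243⌋ − ⌊(66·71+240)/243⌋ = ⌊4997/243⌋ − ⌊4926/243⌋ = 20 − 20 = 0


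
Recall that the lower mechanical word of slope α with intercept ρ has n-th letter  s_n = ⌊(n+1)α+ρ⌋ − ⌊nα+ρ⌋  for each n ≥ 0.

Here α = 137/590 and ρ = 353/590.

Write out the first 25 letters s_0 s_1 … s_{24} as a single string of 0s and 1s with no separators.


n=0: ⌊(1·137+353)/590⌋ − ⌊(0·137+353)/590⌋ = ⌊490/590⌋ − ⌊353/590⌋ = 0 − 0 = 0
n=1: ⌊(2·137+353)/590⌋ − ⌊(1·137+353)/590⌋ = ⌊627/590⌋ − ⌊490/590⌋ = 1 − 0 = 1
n=2: ⌊(3·137+353)/590⌋ − ⌊(2·137+353)/590⌋ = ⌊764/590⌋ − ⌊627/590⌋ = 1 − 1 = 0
n=3: ⌊(4·137+353)/590⌋ − ⌊(3·137+353)/590⌋ = ⌊901/590⌋ − ⌊764/590⌋ = 1 − 1 = 0
n=4: ⌊(5·137+353)/590⌋ − ⌊(4·137+353)/590⌋ = ⌊1038/590⌋ − ⌊901/590⌋ = 1 − 1 = 0
n=5: ⌊(6·137+353)/590⌋ − ⌊(5·137+353)/590⌋ = ⌊1175/590⌋ − ⌊1038/590⌋ = 1 − 1 = 0
n=6: ⌊(7·137+353)/590⌋ − ⌊(6·137+353)/590⌋ = ⌊1312/590⌋ − ⌊1175/590⌋ = 2 − 1 = 1
n=7: ⌊(8·137+353)/590⌋ − ⌊(7·137+353)/590⌋ = ⌊1449/590⌋ − ⌊1312/590⌋ = 2 − 2 = 0
n=8: ⌊(9·137+353)/590⌋ − ⌊(8·137+353)/590⌋ = ⌊1586/590⌋ − ⌊1449/590⌋ = 2 − 2 = 0
n=9: ⌊(10·137+353)/590⌋ − ⌊(9·137+353)/590⌋ = ⌊1723/590⌋ − ⌊1586/590⌋ = 2 − 2 = 0
n=10: ⌊(11·137+353)/590⌋ − ⌊(10·137+353)/590⌋ = ⌊1860/590⌋ − ⌊1723/590⌋ = 3 − 2 = 1
n=11: ⌊(12·137+353)/590⌋ − ⌊(11·137+353)/590⌋ = ⌊1997/590⌋ − ⌊1860/590⌋ = 3 − 3 = 0
n=12: ⌊(13·137+353)/590⌋ − ⌊(12·137+353)/590⌋ = ⌊2134/590⌋ − ⌊1997/590⌋ = 3 − 3 = 0
n=13: ⌊(14·137+353)/590⌋ − ⌊(13·137+353)/590⌋ = ⌊2271/590⌋ − ⌊2134/590⌋ = 3 − 3 = 0
n=14: ⌊(15·137+353)/590⌋ − ⌊(14·137+353)/590⌋ = ⌊2408/590⌋ − ⌊2271/590⌋ = 4 − 3 = 1
n=15: ⌊(16·137+353)/590⌋ − ⌊(15·137+353)/590⌋ = ⌊2545/590⌋ − ⌊2408/590⌋ = 4 − 4 = 0
n=16: ⌊(17·137+353)/590⌋ − ⌊(16·137+353)/590⌋ = ⌊2682/590⌋ − ⌊2545/590⌋ = 4 − 4 = 0
n=17: ⌊(18·137+353)/590⌋ − ⌊(17·137+353)/590⌋ = ⌊2819/590⌋ − ⌊2682/590⌋ = 4 − 4 = 0
n=18: ⌊(19·137+353)/590⌋ − ⌊(18·137+353)/590⌋ = ⌊2956/590⌋ − ⌊2819/590⌋ = 5 − 4 = 1
n=19: ⌊(20·137+353)/590⌋ − ⌊(19·137+353)/590⌋ = ⌊3093/590⌋ − ⌊2956/590⌋ = 5 − 5 = 0
n=20: ⌊(21·137+353)/590⌋ − ⌊(20·137+353)/590⌋ = ⌊3230/590⌋ − ⌊3093/590⌋ = 5 − 5 = 0
n=21: ⌊(22·137+353)/590⌋ − ⌊(21·137+353)/590⌋ = ⌊3367/590⌋ − ⌊3230/590⌋ = 5 − 5 = 0
n=22: ⌊(23·137+353)/590⌋ − ⌊(22·137+353)/590⌋ = ⌊3504/590⌋ − ⌊3367/590⌋ = 5 − 5 = 0
n=23: ⌊(24·137+353)/590⌋ − ⌊(23·137+353)/590⌋ = ⌊3641/590⌋ − ⌊3504/590⌋ = 6 − 5 = 1
n=24: ⌊(25·137+353)/590⌋ − ⌊(24·137+353)/590⌋ = ⌊3778/590⌋ − ⌊3641/590⌋ = 6 − 6 = 0

0100001000100010001000010
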